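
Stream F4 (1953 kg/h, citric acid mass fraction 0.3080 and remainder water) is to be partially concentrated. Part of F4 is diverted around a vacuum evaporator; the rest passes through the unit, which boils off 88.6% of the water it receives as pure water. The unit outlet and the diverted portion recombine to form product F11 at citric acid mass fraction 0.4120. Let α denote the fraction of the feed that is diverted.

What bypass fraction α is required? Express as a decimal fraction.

All 1953×0.308 = 601.52 kg/h of citric acid reaches F11, so F11 = 601.52/0.412 = 1460 kg/h and vapour = 492.99 kg/h.
The evaporator receives (1−α)·1953 of feed at 0.692 water and removes 0.886 of that water:
0.886×0.692×(1−α)×1953 = 492.99
(1−α) = 492.99/1197.4 = 0.4117;  α = 0.5883.

0.588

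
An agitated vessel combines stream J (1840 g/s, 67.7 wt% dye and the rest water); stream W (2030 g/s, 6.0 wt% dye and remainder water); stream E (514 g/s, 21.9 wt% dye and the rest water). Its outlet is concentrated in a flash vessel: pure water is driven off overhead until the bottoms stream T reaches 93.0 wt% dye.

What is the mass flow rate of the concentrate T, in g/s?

1591 g/s

dye entering = 1840×0.677 + 2030×0.060 + 514×0.219 = 1480 g/s.
All dye reports to T, so T = 1480/0.930 = 1591.4 g/s.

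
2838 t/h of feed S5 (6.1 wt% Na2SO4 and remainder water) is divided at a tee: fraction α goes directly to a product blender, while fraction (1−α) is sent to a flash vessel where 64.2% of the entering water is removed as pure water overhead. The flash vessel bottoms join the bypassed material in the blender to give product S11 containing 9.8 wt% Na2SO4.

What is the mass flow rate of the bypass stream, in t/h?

All 2838×0.061 = 173.12 t/h of Na2SO4 reaches S11, so S11 = 173.12/0.098 = 1766.5 t/h and vapour = 1071.5 t/h.
The evaporator receives (1−α)·2838 of feed at 0.939 water and removes 0.642 of that water:
0.642×0.939×(1−α)×2838 = 1071.5
(1−α) = 1071.5/1710.9 = 0.6263;  α = 0.3737.
Bypass flow = 0.3737×2838 = 1060.6 t/h.

1061 t/h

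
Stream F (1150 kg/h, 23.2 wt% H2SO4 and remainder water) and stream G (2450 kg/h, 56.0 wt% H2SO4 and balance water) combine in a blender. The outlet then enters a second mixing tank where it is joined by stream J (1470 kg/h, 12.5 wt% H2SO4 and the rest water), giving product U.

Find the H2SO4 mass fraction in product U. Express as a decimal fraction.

Overall, product flow = 5070 kg/h.
H2SO4 in = 1150×0.232 + 2450×0.560 + 1470×0.125 = 1822.6 kg/h.
H2SO4 fraction in U = 0.3595.

0.3595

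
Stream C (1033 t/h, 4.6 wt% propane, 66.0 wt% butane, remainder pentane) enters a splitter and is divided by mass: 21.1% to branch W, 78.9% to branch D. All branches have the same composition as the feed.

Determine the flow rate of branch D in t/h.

815 t/h

Branch D flow = 0.789×1033 = 815.04 t/h.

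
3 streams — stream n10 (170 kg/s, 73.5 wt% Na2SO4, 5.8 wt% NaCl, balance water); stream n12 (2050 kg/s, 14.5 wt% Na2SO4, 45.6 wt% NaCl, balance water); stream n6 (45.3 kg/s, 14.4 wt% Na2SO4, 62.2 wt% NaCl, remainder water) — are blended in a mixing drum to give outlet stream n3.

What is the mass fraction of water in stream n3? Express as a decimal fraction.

0.3813

Total flow out = 170 + 2050 + 45.3 = 2265.3 kg/s.
water in = 170×0.207 + 2050×0.399 + 45.3×0.234 = 863.74 kg/s.
water mass fraction in n3 = 863.74/2265.3 = 0.3813.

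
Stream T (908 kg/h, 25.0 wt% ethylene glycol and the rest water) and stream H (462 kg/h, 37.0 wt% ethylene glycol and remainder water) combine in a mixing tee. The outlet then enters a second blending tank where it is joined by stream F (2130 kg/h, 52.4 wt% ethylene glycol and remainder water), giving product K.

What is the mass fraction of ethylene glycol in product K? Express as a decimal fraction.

Overall, product flow = 3500 kg/h.
ethylene glycol in = 908×0.250 + 462×0.370 + 2130×0.524 = 1514.1 kg/h.
ethylene glycol fraction in K = 0.433.

0.433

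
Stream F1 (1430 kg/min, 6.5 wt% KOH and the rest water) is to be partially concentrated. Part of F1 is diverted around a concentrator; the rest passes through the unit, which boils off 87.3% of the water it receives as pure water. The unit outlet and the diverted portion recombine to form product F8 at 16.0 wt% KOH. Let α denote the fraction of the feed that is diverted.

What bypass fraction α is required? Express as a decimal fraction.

All 1430×0.065 = 92.95 kg/min of KOH reaches F8, so F8 = 92.95/0.160 = 580.94 kg/min and vapour = 849.06 kg/min.
The evaporator receives (1−α)·1430 of feed at 0.935 water and removes 0.873 of that water:
0.873×0.935×(1−α)×1430 = 849.06
(1−α) = 849.06/1167.2 = 0.7274;  α = 0.2726.

0.273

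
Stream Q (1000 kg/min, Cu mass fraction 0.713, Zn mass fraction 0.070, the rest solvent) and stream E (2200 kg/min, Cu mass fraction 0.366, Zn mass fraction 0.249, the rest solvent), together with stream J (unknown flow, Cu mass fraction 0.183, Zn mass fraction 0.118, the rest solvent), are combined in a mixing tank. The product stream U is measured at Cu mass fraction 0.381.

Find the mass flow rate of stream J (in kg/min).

1510 kg/min

Let J be the unknown flow. Total out = 3200 + J.
Cu balance: 1518.2 + 0.183·J = 0.381·(3200 + J)
(0.183 − 0.381)·J = 0.381×3200 − 1518.2 = -299
J = -299 / -0.198 = 1510.1 kg/min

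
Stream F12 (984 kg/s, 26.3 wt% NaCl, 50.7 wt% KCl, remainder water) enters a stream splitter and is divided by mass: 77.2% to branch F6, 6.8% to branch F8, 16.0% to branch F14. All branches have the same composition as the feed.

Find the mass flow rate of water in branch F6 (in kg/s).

Branch F6 total = 0.772×984 = 759.65 kg/s.
water in F6 = 0.230×759.65 = 174.72 kg/s.

174.7 kg/s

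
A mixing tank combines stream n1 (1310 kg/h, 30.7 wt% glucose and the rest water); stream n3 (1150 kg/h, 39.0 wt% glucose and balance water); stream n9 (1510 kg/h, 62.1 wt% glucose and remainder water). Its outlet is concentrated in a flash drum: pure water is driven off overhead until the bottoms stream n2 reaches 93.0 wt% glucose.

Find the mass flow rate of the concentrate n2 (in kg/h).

1923 kg/h

glucose entering = 1310×0.307 + 1150×0.390 + 1510×0.621 = 1788.4 kg/h.
All glucose reports to n2, so n2 = 1788.4/0.930 = 1923 kg/h.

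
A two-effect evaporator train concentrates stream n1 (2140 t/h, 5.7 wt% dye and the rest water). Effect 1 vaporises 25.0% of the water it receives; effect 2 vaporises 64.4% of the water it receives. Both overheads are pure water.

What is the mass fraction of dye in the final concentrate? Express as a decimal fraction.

0.185

water in feed = 2140×0.943 = 2018 t/h.
After stage 1: water left = (1−0.250)×2018 = 1513.5; stream total = 1635.5 t/h.
After stage 2: water left = (1−0.644)×1513.5 = 538.81; final concentrate = 660.79 t/h.
dye fraction = 121.98/660.79 = 0.185.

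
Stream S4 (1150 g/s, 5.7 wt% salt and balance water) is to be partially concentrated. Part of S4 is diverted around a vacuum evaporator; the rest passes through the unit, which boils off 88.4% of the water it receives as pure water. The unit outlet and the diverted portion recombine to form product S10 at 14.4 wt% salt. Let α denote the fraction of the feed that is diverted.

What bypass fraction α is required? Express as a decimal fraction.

0.275

All 1150×0.057 = 65.55 g/s of salt reaches S10, so S10 = 65.55/0.144 = 455.21 g/s and vapour = 694.79 g/s.
The evaporator receives (1−α)·1150 of feed at 0.943 water and removes 0.884 of that water:
0.884×0.943×(1−α)×1150 = 694.79
(1−α) = 694.79/958.65 = 0.7248;  α = 0.2752.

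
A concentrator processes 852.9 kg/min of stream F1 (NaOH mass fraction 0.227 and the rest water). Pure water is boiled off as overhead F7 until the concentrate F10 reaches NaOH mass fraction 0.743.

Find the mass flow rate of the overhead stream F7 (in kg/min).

NaOH is conserved: 852.9×0.227 = 193.61 kg/min all reports to the concentrate.
Concentrate = 193.61/(target fraction) = 260.58 kg/min.
Overhead = 852.9 − 260.58 = 592.32 kg/min.

592.3 kg/min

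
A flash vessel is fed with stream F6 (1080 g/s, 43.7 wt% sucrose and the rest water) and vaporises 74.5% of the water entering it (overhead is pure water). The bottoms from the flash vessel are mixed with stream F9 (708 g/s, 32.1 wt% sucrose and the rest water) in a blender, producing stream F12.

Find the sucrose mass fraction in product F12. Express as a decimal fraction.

Vapour removed = 0.745×0.563×1080 = 452.99 g/s; concentrate = 627.01 g/s.
sucrose reaching the mixer = 471.96 (from concentrate) + 708×0.321 = 699.23 g/s.
Product flow = 627.01 + 708 = 1335 g/s; sucrose fraction = 0.5238.

0.5238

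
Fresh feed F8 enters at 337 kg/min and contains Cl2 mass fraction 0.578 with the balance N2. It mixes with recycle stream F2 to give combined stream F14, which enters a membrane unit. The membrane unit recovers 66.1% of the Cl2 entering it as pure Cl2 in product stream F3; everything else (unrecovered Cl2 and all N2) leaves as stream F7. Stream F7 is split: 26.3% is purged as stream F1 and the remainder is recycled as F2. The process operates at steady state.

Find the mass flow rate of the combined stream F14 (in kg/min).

800.4 kg/min

N2 enters only via F8 and leaves only via the purge: 337×0.422 = 0.263×(N2 in F7), and the membrane unit passes all N2, so N2 in F14 = N2 in F7 = 540.74 kg/min.
Cl2 in F14: m_A = 337×0.578 + (1−0.263)·(1−0.661)·m_A, so m_A = 194.79/0.7502 = 259.66 kg/min.
F14 = 259.66 + 540.74 = 800.4 kg/min.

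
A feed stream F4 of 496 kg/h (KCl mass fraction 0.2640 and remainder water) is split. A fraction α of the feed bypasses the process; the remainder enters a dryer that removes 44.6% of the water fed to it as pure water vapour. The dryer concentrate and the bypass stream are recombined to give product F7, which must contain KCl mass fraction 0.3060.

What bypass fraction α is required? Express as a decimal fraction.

All 496×0.264 = 130.94 kg/h of KCl reaches F7, so F7 = 130.94/0.306 = 427.92 kg/h and vapour = 68.078 kg/h.
The evaporator receives (1−α)·496 of feed at 0.736 water and removes 0.446 of that water:
0.446×0.736×(1−α)×496 = 68.078
(1−α) = 68.078/162.81 = 0.4181;  α = 0.5819.

0.582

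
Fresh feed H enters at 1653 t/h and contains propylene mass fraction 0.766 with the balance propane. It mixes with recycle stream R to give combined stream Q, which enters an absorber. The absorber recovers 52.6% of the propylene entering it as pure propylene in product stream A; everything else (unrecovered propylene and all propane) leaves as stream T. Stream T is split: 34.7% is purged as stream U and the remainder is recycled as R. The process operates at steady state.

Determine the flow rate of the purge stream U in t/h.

propane enters only via H and leaves only via the purge: 1653×0.234 = 0.347×(propane in T), and the absorber passes all propane, so propane in Q = propane in T = 1114.7 t/h.
propylene in Q: m_A = 1653×0.766 + (1−0.347)·(1−0.526)·m_A, so m_A = 1266.2/0.6905 = 1833.8 t/h.
T = (1−0.526)×1833.8 + 1114.7 = 1983.9 t/h.
Purge U = 0.347×1983.9 = 688.42 t/h.

688.4 t/h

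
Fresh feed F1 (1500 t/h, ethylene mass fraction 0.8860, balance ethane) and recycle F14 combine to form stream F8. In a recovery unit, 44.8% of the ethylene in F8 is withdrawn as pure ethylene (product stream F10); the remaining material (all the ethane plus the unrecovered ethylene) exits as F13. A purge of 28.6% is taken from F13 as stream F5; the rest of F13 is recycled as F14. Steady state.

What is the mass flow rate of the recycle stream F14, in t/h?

1291 t/h

ethane enters only via F1 and leaves only via the purge: 1500×0.114 = 0.286×(ethane in F13), and the recovery unit passes all ethane, so ethane in F8 = ethane in F13 = 597.9 t/h.
ethylene in F8: m_A = 1500×0.886 + (1−0.286)·(1−0.448)·m_A, so m_A = 1329/0.6059 = 2193.5 t/h.
F13 = (1−0.448)×2193.5 + 597.9 = 1808.7 t/h.
Recycle F14 = (1−0.286)×1808.7 = 1291.4 t/h.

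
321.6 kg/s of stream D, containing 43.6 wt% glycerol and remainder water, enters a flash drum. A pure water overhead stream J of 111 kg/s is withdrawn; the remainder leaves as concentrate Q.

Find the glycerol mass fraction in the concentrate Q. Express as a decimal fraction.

glycerol is not removed: 321.6×0.436 = 140.22 kg/s of glycerol enters Q.
Concentrate = 321.6 − 111 = 210.6 kg/s.
Mass fraction = 140.22/210.6 = 0.6658.

0.6658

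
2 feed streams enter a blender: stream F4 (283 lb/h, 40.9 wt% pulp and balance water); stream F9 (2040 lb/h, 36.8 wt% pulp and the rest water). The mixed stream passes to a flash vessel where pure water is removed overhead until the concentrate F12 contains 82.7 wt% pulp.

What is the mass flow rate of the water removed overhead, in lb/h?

pulp entering = 283×0.409 + 2040×0.368 = 866.47 lb/h.
All pulp reports to F12, so F12 = 866.47/0.827 = 1047.7 lb/h.
Total feed = 2323 lb/h; overhead = 2323 − 1047.7 = 1275.3 lb/h.

1275 lb/h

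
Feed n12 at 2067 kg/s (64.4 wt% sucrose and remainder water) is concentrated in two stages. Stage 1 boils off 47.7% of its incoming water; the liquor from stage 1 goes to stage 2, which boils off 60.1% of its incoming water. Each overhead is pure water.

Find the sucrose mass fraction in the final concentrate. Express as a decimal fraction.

0.8966

water in feed = 2067×0.356 = 735.85 kg/s.
After stage 1: water left = (1−0.477)×735.85 = 384.85; stream total = 1716 kg/s.
After stage 2: water left = (1−0.601)×384.85 = 153.56; final concentrate = 1484.7 kg/s.
sucrose fraction = 1331.1/1484.7 = 0.8966.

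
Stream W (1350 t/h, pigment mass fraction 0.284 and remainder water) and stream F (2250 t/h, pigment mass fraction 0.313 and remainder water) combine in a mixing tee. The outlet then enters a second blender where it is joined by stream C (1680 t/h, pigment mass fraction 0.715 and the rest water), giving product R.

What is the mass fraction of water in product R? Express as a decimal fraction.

Overall, product flow = 5280 t/h.
water in = 1350×0.716 + 2250×0.687 + 1680×0.285 = 2991.2 t/h.
water fraction in R = 0.567.

0.567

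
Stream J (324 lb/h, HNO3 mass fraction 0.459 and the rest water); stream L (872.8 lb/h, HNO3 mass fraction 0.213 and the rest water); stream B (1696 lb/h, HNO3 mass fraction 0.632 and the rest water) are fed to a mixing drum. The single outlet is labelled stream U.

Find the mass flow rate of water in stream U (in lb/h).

1486 lb/h

water out = water in = 324×0.541 + 872.8×0.787 + 1696×0.368 = 1486.3 lb/h.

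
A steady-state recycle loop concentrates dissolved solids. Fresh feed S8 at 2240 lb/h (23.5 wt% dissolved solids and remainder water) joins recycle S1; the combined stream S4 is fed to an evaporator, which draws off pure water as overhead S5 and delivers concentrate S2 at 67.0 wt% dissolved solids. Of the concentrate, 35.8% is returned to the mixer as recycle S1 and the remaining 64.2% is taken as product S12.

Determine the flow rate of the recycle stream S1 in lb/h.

438.1 lb/h

Overall dissolved solids balance (none leaves overhead): dissolved solids in fresh feed = dissolved solids in product, i.e. 2240×0.235 = (1−0.358)·S2·0.670.
S2 = 526.4/(0.670×0.642) = 1223.8 lb/h.
Recycle S1 = 0.358×1223.8 = 438.12 lb/h.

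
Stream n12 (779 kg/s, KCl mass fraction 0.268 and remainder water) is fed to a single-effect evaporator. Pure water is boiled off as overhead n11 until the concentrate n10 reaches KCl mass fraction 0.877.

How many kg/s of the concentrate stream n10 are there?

238.1 kg/s

KCl is conserved: 779×0.268 = 208.77 kg/s all reports to the concentrate.
Concentrate = 208.77/(target fraction) = 238.05 kg/s.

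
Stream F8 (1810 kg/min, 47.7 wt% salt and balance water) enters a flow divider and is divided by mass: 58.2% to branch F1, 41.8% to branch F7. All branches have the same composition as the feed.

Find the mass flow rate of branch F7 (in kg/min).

756.6 kg/min

Branch F7 flow = 0.418×1810 = 756.58 kg/min.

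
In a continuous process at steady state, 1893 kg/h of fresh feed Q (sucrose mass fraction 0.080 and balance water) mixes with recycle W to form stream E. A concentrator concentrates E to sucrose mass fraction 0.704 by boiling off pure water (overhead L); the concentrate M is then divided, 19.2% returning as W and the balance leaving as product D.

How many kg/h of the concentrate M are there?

266.2 kg/h

Overall sucrose balance (none leaves overhead): sucrose in fresh feed = sucrose in product, i.e. 1893×0.080 = (1−0.192)·M·0.704.
M = 151.44/(0.704×0.808) = 266.23 kg/h.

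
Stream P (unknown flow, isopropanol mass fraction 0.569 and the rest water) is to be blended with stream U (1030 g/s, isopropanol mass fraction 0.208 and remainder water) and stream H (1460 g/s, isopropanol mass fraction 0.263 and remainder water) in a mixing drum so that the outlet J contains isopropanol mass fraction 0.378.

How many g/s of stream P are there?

1796 g/s

Let P be the unknown flow. Total out = 2490 + P.
isopropanol balance: 598.22 + 0.569·P = 0.378·(2490 + P)
(0.569 − 0.378)·P = 0.378×2490 − 598.22 = 343
P = 343 / 0.191 = 1795.8 g/s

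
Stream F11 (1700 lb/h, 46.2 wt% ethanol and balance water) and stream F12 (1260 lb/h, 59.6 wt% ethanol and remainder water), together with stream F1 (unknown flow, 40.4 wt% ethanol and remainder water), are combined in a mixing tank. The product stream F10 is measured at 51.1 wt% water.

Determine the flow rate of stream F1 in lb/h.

Let F1 be the unknown flow. Total out = 2960 + F1.
water balance: 1423.6 + 0.596·F1 = 0.511·(2960 + F1)
(0.596 − 0.511)·F1 = 0.511×2960 − 1423.6 = 88.92
F1 = 88.92 / 0.085 = 1046.1 lb/h

1046 lb/h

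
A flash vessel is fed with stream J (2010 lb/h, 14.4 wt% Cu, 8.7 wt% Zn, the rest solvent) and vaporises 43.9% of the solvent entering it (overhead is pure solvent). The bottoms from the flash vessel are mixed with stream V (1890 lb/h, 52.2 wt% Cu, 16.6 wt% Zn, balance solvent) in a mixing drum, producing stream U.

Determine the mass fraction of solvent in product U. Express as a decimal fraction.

0.4522

Vapour removed = 0.439×0.769×2010 = 678.56 lb/h; concentrate = 1331.4 lb/h.
solvent reaching the mixer = 867.13 (from concentrate) + 1890×0.312 = 1456.8 lb/h.
Product flow = 1331.4 + 1890 = 3221.4 lb/h; solvent fraction = 0.4522.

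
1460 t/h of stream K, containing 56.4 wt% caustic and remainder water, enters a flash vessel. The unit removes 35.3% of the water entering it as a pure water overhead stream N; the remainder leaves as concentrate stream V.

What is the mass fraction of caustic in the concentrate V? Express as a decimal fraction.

caustic is not removed: 1460×0.564 = 823.44 t/h of caustic enters V.
water entering = 1460×0.436 = 636.56 t/h; overhead removed = 0.353×636.56 = 224.71 t/h.
Concentrate = 1460 − 224.71 = 1235.3 t/h.
Mass fraction = 823.44/1235.3 = 0.6666.

0.6666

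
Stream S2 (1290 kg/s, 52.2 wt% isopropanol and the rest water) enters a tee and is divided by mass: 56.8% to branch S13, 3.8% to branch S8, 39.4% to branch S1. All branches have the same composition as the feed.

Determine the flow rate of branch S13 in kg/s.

Branch S13 flow = 0.568×1290 = 732.72 kg/s.

732.7 kg/s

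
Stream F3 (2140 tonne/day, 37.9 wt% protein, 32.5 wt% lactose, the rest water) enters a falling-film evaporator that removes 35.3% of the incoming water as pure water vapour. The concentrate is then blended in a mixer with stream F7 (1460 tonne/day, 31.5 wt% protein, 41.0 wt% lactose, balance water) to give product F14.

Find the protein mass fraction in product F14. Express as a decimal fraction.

Vapour removed = 0.353×0.296×2140 = 223.6 tonne/day; concentrate = 1916.4 tonne/day.
protein reaching the mixer = 811.06 (from concentrate) + 1460×0.315 = 1271 tonne/day.
Product flow = 1916.4 + 1460 = 3376.4 tonne/day; protein fraction = 0.376.

0.376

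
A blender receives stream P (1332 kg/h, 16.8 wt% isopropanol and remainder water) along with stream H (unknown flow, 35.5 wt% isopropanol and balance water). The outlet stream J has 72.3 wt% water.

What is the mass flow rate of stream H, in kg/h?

1861 kg/h

Let H be the unknown flow. Total out = 1332 + H.
water balance: 1108.2 + 0.645·H = 0.723·(1332 + H)
(0.645 − 0.723)·H = 0.723×1332 − 1108.2 = -145.19
H = -145.19 / -0.078 = 1861.4 kg/h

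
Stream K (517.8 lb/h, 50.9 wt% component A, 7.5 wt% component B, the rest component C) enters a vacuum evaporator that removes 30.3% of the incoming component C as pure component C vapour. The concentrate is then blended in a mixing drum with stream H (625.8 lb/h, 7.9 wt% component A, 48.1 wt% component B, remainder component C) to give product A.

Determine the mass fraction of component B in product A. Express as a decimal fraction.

0.3152

Vapour removed = 0.303×0.416×517.8 = 65.268 lb/h; concentrate = 452.53 lb/h.
component B reaching the mixer = 38.835 (from concentrate) + 625.8×0.481 = 339.84 lb/h.
Product flow = 452.53 + 625.8 = 1078.3 lb/h; component B fraction = 0.3152.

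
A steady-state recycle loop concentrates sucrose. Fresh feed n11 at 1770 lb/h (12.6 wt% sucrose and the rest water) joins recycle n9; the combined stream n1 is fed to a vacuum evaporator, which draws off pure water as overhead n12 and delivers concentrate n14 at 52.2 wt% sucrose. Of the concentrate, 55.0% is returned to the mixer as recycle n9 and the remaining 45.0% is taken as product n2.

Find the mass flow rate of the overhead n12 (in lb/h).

1343 lb/h

Overall sucrose balance (none leaves overhead): sucrose in fresh feed = sucrose in product, i.e. 1770×0.126 = (1−0.550)·n14·0.522.
n14 = 223.02/(0.522×0.450) = 949.43 lb/h.
Recycle n9 = 0.550×949.43 = 522.18 lb/h.
Combined feed n1 = 1770 + 522.18 = 2292.2 lb/h.
Overhead n12 = n1 − n14 = 2292.2 − 949.43 = 1342.8 lb/h.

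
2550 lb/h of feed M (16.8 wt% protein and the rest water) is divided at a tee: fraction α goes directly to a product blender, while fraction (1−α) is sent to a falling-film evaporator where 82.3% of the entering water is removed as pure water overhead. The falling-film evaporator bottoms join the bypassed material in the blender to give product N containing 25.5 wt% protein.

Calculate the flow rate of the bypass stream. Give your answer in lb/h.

All 2550×0.168 = 428.4 lb/h of protein reaches N, so N = 428.4/0.255 = 1680 lb/h and vapour = 870 lb/h.
The evaporator receives (1−α)·2550 of feed at 0.832 water and removes 0.823 of that water:
0.823×0.832×(1−α)×2550 = 870
(1−α) = 870/1746.1 = 0.4983;  α = 0.5017.
Bypass flow = 0.5017×2550 = 1279.4 lb/h.

1279 lb/h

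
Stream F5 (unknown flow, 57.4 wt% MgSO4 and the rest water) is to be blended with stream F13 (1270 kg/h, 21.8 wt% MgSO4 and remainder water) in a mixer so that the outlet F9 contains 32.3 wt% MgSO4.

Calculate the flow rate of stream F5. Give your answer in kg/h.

Let F5 be the unknown flow. Total out = 1270 + F5.
MgSO4 balance: 276.86 + 0.574·F5 = 0.323·(1270 + F5)
(0.574 − 0.323)·F5 = 0.323×1270 − 276.86 = 133.35
F5 = 133.35 / 0.251 = 531.27 kg/h

531.3 kg/h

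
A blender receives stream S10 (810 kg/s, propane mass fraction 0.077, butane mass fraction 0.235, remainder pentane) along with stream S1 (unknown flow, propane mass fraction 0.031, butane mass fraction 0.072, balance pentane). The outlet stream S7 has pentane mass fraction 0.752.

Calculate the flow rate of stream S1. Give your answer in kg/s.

Let S1 be the unknown flow. Total out = 810 + S1.
pentane balance: 557.28 + 0.897·S1 = 0.752·(810 + S1)
(0.897 − 0.752)·S1 = 0.752×810 − 557.28 = 51.84
S1 = 51.84 / 0.145 = 357.52 kg/s

357.5 kg/s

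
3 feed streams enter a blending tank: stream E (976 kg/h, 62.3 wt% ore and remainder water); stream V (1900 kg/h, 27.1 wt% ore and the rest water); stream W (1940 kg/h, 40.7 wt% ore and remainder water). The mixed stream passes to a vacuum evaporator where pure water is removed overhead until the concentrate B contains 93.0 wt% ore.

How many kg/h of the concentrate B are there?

2056 kg/h

ore entering = 976×0.623 + 1900×0.271 + 1940×0.407 = 1912.5 kg/h.
All ore reports to B, so B = 1912.5/0.930 = 2056.5 kg/h.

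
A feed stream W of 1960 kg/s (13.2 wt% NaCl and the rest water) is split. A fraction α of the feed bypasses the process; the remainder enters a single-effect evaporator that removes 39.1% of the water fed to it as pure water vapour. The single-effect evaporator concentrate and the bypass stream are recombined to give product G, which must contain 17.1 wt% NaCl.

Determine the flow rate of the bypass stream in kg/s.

642.9 kg/s

All 1960×0.132 = 258.72 kg/s of NaCl reaches G, so G = 258.72/0.171 = 1513 kg/s and vapour = 447.02 kg/s.
The evaporator receives (1−α)·1960 of feed at 0.868 water and removes 0.391 of that water:
0.391×0.868×(1−α)×1960 = 447.02
(1−α) = 447.02/665.2 = 0.6720;  α = 0.3280.
Bypass flow = 0.3280×1960 = 642.87 kg/s.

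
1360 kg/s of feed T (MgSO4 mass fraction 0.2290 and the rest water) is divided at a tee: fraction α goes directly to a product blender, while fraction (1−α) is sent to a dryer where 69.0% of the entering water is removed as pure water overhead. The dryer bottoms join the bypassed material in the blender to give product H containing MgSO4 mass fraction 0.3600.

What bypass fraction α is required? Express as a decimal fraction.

All 1360×0.229 = 311.44 kg/s of MgSO4 reaches H, so H = 311.44/0.360 = 865.11 kg/s and vapour = 494.89 kg/s.
The evaporator receives (1−α)·1360 of feed at 0.771 water and removes 0.690 of that water:
0.690×0.771×(1−α)×1360 = 494.89
(1−α) = 494.89/723.51 = 0.6840;  α = 0.3160.

0.316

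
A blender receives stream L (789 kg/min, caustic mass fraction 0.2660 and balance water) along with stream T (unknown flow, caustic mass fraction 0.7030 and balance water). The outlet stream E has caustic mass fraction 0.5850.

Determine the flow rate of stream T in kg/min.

2133 kg/min

Let T be the unknown flow. Total out = 789 + T.
caustic balance: 209.87 + 0.703·T = 0.585·(789 + T)
(0.703 − 0.585)·T = 0.585×789 − 209.87 = 251.69
T = 251.69 / 0.118 = 2133 kg/min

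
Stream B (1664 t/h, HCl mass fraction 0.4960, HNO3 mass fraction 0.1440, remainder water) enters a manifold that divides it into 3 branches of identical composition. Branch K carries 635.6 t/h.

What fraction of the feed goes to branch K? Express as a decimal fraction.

0.382

Fraction to K = 635.6/1664 = 0.3820.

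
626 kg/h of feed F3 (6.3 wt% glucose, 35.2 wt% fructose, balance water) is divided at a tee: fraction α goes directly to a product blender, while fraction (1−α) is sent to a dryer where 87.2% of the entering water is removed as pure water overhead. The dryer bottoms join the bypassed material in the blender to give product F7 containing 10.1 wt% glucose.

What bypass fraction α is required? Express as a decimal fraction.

All 626×0.063 = 39.438 kg/h of glucose reaches F7, so F7 = 39.438/0.101 = 390.48 kg/h and vapour = 235.52 kg/h.
The evaporator receives (1−α)·626 of feed at 0.585 water and removes 0.872 of that water:
0.872×0.585×(1−α)×626 = 235.52
(1−α) = 235.52/319.34 = 0.7375;  α = 0.2625.

0.262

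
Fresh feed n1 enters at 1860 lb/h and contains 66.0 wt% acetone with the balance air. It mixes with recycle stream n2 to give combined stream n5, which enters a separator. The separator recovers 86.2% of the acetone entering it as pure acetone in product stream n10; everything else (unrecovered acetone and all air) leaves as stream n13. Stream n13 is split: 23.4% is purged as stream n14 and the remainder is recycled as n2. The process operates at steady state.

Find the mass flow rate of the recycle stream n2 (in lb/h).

2215 lb/h

air enters only via n1 and leaves only via the purge: 1860×0.340 = 0.234×(air in n13), and the separator passes all air, so air in n5 = air in n13 = 2702.6 lb/h.
acetone in n5: m_A = 1860×0.660 + (1−0.234)·(1−0.862)·m_A, so m_A = 1227.6/0.8943 = 1372.7 lb/h.
n13 = (1−0.862)×1372.7 + 2702.6 = 2892 lb/h.
Recycle n2 = (1−0.234)×2892 = 2215.3 lb/h.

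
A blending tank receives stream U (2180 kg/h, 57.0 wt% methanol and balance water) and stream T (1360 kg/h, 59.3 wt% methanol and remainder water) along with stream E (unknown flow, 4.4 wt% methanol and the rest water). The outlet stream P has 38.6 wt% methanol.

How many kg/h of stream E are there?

1996 kg/h

Let E be the unknown flow. Total out = 3540 + E.
methanol balance: 2049.1 + 0.044·E = 0.386·(3540 + E)
(0.044 − 0.386)·E = 0.386×3540 − 2049.1 = -682.64
E = -682.64 / -0.342 = 1996 kg/h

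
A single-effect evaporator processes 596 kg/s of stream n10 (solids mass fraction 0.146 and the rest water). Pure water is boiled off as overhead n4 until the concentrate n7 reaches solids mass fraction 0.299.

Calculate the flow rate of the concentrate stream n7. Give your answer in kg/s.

solids is conserved: 596×0.146 = 87.016 kg/s all reports to the concentrate.
Concentrate = 87.016/(target fraction) = 291.02 kg/s.

291 kg/s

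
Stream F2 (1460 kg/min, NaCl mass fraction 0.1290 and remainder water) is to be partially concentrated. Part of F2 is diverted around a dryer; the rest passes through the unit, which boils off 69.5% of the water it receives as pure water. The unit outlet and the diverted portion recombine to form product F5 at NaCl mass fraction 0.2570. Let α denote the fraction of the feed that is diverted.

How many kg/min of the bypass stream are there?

All 1460×0.129 = 188.34 kg/min of NaCl reaches F5, so F5 = 188.34/0.257 = 732.84 kg/min and vapour = 727.16 kg/min.
The evaporator receives (1−α)·1460 of feed at 0.871 water and removes 0.695 of that water:
0.695×0.871×(1−α)×1460 = 727.16
(1−α) = 727.16/883.8 = 0.8228;  α = 0.1772.
Bypass flow = 0.1772×1460 = 258.77 kg/min.

258.8 kg/min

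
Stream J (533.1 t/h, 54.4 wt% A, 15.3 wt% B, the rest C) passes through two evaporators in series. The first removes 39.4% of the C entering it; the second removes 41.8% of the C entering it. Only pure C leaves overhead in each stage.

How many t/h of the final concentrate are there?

C in feed = 533.1×0.303 = 161.53 t/h.
After stage 1: C left = (1−0.394)×161.53 = 97.887; stream total = 469.46 t/h.
After stage 2: C left = (1−0.418)×97.887 = 56.97; final concentrate = 428.54 t/h.

428.5 t/h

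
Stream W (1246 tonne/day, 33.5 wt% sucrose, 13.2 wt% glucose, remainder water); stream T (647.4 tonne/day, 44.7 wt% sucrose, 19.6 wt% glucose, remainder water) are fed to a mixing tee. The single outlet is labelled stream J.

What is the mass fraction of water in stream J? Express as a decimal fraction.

Total flow out = 1246 + 647.4 = 1893.4 tonne/day.
water in = 1246×0.533 + 647.4×0.357 = 895.24 tonne/day.
water mass fraction in J = 895.24/1893.4 = 0.473.

0.473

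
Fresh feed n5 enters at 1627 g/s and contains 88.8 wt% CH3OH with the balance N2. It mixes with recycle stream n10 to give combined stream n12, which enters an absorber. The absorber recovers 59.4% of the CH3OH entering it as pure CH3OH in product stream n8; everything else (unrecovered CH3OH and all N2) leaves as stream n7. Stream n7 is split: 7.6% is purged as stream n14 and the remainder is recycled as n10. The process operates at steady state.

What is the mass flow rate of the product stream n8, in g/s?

CH3OH in n12: m_A = 1627×0.888 + (1−0.076)·(1−0.594)·m_A, so m_A = 1444.8/0.6249 = 2312.2 g/s.
Product n8 = 0.594×2312.2 = 1373.4 g/s.

1373 g/s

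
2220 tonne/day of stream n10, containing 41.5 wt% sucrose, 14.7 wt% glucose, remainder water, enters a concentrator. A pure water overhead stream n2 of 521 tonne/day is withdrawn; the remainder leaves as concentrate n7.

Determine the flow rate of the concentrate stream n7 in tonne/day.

1699 tonne/day

Concentrate = 2220 − 521 = 1699 tonne/day.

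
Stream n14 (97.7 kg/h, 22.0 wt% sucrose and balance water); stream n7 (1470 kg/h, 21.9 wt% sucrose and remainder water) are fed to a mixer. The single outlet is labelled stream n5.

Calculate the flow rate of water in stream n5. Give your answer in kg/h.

water out = water in = 97.7×0.780 + 1470×0.781 = 1224.3 kg/h.

1224 kg/h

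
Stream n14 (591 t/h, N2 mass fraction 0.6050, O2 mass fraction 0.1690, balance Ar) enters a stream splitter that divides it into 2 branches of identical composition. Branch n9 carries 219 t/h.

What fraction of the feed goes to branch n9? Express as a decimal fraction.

Fraction to n9 = 219/591 = 0.3706.

0.371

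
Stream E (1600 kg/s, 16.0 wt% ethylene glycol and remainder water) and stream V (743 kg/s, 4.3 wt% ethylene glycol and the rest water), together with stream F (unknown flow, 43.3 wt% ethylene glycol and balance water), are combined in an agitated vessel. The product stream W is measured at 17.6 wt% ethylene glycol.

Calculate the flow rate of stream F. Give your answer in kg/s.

Let F be the unknown flow. Total out = 2343 + F.
ethylene glycol balance: 287.95 + 0.433·F = 0.176·(2343 + F)
(0.433 − 0.176)·F = 0.176×2343 − 287.95 = 124.42
F = 124.42 / 0.257 = 484.12 kg/s

484.1 kg/s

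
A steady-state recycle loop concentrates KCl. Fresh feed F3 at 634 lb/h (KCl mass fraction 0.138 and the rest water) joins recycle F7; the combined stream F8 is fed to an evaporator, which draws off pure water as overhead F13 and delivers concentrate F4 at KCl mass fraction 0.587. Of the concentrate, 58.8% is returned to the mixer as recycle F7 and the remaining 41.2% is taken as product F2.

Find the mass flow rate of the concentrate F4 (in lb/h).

361.8 lb/h

Overall KCl balance (none leaves overhead): KCl in fresh feed = KCl in product, i.e. 634×0.138 = (1−0.588)·F4·0.587.
F4 = 87.492/(0.587×0.412) = 361.77 lb/h.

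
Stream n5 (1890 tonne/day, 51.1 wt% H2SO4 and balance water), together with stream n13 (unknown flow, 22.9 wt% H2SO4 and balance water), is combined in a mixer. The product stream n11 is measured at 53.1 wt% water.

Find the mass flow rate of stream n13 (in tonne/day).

Let n13 be the unknown flow. Total out = 1890 + n13.
water balance: 924.21 + 0.771·n13 = 0.531·(1890 + n13)
(0.771 − 0.531)·n13 = 0.531×1890 − 924.21 = 79.38
n13 = 79.38 / 0.240 = 330.75 tonne/day

330.8 tonne/day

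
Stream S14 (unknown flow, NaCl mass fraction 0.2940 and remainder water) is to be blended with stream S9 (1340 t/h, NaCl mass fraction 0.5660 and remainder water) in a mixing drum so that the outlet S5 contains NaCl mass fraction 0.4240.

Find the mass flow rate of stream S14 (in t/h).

1464 t/h

Let S14 be the unknown flow. Total out = 1340 + S14.
NaCl balance: 758.44 + 0.294·S14 = 0.424·(1340 + S14)
(0.294 − 0.424)·S14 = 0.424×1340 − 758.44 = -190.28
S14 = -190.28 / -0.130 = 1463.7 t/h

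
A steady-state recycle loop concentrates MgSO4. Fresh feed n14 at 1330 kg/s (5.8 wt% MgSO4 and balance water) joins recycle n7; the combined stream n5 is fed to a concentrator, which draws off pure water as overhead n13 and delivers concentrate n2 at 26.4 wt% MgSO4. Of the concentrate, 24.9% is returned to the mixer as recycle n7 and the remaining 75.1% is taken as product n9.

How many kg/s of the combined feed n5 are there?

1427 kg/s

Overall MgSO4 balance (none leaves overhead): MgSO4 in fresh feed = MgSO4 in product, i.e. 1330×0.058 = (1−0.249)·n2·0.264.
n2 = 77.14/(0.264×0.751) = 389.08 kg/s.
Recycle n7 = 0.249×389.08 = 96.88 kg/s.
Combined feed n5 = 1330 + 96.88 = 1426.9 kg/s.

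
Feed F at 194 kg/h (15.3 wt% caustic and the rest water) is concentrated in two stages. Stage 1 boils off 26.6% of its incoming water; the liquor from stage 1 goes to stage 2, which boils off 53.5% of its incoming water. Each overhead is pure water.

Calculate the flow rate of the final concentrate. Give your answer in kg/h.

water in feed = 194×0.847 = 164.32 kg/h.
After stage 1: water left = (1−0.266)×164.32 = 120.61; stream total = 150.29 kg/h.
After stage 2: water left = (1−0.535)×120.61 = 56.083; final concentrate = 85.765 kg/h.

85.77 kg/h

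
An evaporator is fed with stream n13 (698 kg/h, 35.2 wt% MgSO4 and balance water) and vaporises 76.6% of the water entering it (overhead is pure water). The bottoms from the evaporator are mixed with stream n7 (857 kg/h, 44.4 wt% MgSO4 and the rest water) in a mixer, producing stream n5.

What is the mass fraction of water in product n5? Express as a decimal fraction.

0.482

Vapour removed = 0.766×0.648×698 = 346.46 kg/h; concentrate = 351.54 kg/h.
water reaching the mixer = 105.84 (from concentrate) + 857×0.556 = 582.33 kg/h.
Product flow = 351.54 + 857 = 1208.5 kg/h; water fraction = 0.482.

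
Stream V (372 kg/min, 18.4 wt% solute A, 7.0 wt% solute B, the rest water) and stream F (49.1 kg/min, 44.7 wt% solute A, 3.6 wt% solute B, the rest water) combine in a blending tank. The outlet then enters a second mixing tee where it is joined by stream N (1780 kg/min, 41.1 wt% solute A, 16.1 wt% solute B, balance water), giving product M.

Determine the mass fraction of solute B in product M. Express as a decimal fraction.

Overall, product flow = 2201.1 kg/min.
solute B in = 372×0.070 + 49.1×0.036 + 1780×0.161 = 314.39 kg/min.
solute B fraction in M = 0.143.

0.143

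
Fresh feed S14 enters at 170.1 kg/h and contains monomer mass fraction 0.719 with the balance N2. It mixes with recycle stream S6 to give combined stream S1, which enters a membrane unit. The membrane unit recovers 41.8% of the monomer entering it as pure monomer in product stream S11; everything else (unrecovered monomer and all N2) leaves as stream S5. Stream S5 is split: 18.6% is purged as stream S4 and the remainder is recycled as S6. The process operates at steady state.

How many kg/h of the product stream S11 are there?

97.14 kg/h

monomer in S1: m_A = 170.1×0.719 + (1−0.186)·(1−0.418)·m_A, so m_A = 122.3/0.5263 = 232.4 kg/h.
Product S11 = 0.418×232.4 = 97.144 kg/h.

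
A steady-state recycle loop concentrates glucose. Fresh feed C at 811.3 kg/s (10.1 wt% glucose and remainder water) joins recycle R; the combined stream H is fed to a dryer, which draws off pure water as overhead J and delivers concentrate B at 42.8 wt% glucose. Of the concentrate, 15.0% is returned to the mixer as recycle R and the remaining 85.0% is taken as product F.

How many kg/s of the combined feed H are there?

Overall glucose balance (none leaves overhead): glucose in fresh feed = glucose in product, i.e. 811.3×0.101 = (1−0.150)·B·0.428.
B = 81.941/(0.428×0.850) = 225.24 kg/s.
Recycle R = 0.150×225.24 = 33.786 kg/s.
Combined feed H = 811.3 + 33.786 = 845.09 kg/s.

845.1 kg/s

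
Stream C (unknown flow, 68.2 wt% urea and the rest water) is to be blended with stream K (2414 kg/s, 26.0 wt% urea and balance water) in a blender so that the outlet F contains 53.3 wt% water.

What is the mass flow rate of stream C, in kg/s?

2324 kg/s

Let C be the unknown flow. Total out = 2414 + C.
water balance: 1786.4 + 0.318·C = 0.533·(2414 + C)
(0.318 − 0.533)·C = 0.533×2414 − 1786.4 = -499.7
C = -499.7 / -0.215 = 2324.2 kg/s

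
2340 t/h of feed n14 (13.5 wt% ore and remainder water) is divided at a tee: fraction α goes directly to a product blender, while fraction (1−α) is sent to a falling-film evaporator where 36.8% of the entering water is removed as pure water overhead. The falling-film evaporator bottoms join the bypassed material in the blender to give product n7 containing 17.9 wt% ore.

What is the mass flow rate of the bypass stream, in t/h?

All 2340×0.135 = 315.9 t/h of ore reaches n7, so n7 = 315.9/0.179 = 1764.8 t/h and vapour = 575.2 t/h.
The evaporator receives (1−α)·2340 of feed at 0.865 water and removes 0.368 of that water:
0.368×0.865×(1−α)×2340 = 575.2
(1−α) = 575.2/744.87 = 0.7722;  α = 0.2278.
Bypass flow = 0.2278×2340 = 533.03 t/h.

533 t/h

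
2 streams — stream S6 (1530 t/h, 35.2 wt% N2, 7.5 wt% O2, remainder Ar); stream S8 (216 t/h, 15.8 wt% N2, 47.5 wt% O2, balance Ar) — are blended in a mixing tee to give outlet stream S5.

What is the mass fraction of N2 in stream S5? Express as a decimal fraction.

0.3280

Total flow out = 1530 + 216 = 1746 t/h.
N2 in = 1530×0.352 + 216×0.158 = 572.69 t/h.
N2 mass fraction in S5 = 572.69/1746 = 0.3280.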